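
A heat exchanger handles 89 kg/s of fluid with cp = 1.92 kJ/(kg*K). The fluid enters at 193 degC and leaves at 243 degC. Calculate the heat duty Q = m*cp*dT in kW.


Q = m_dot * cp * delta_T
delta_T = 243 - 193 = 50 K
Q = 89 * 1.92 * 50
= 170.88 * 50
= 8544 kW

8544 kW


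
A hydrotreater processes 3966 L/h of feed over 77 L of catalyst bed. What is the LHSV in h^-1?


LHSV = volumetric feed rate / catalyst volume
= 3966 L/h / 77 L
= 51.51 h^-1

51.51 h^-1


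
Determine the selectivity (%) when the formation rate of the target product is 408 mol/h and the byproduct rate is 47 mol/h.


Selectivity = desired / (desired + undesired) * 100
Total products = 408 + 47 = 455 mol/h
S = 408 / 455 * 100
= 0.8967 * 100
= 89.67 %

89.67 %


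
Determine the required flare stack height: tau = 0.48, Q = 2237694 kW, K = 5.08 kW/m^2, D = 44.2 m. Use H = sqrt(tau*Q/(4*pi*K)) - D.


tau*Q/(4*pi*K) = 0.48 * 2237694 / (4 * pi * 5.08) = 16825.5
sqrt(16825.5) = 129.713
H = 129.713 - 44.2 = 85.51

85.51 m


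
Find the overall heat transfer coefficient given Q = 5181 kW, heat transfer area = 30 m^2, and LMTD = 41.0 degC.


From Q = U*A*LMTD, U = Q / (A * LMTD)
U = 5181 / (30 * 41.0) = 5181 / 1230 = 4.212

4.212 kW/(m^2*K)


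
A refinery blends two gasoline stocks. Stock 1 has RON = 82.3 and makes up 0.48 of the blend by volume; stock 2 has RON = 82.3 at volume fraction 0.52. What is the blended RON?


Linear blending: RON_blend = sum(vi * RONi)
Contribution 1: 0.48 * 82.3 = 39.504
Contribution 2: 0.52 * 82.3 = 42.796
RON_blend = 39.504 + 42.796 = 82.3

82.3


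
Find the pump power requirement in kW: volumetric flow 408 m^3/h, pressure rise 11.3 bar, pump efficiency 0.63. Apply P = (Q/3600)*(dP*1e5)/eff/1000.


Q = 408 / 3600 = 0.113333 m^3/s
P = 0.113333 * (11.3 * 1e5) / 0.63 / 1000 = 203.3

203.3 kW


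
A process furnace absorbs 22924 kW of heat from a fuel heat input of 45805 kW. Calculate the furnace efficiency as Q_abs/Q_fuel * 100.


Furnace efficiency = Q_absorbed / Q_fuel * 100
= 22924 / 45805 * 100 = 50.05

50.05 %


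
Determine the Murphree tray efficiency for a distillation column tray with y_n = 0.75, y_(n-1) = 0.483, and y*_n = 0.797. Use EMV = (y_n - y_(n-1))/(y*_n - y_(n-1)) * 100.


Murphree vapor efficiency: EMV = (y_n - y_(n-1)) / (y*_n - y_(n-1)) * 100
EMV = (0.75 - 0.483) / (0.797 - 0.483) * 100 = 0.267 / 0.314 * 100 = 85.03

85.03 %


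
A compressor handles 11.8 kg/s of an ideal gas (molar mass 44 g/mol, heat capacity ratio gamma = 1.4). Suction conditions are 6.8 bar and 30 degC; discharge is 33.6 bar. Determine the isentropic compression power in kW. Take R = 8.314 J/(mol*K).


Isentropic work: W = m*(gamma/(gamma-1))*(R*T1/MW)*((P2/P1)^((gamma-1)/gamma) - 1)
T1 = 30 + 273.15 = 303.15 K
Pressure ratio = 33.6 / 6.8 = 4.94118
Exponent = (1.4 - 1)/1.4 = 0.285714
(P2/P1)^exp - 1 = 4.94118^0.285714 - 1 = 0.578473
W = 11.8 * 1.4 / 0.4 * 8.314 * 303.15 / 44 * 0.578473 = 1369

1369 kW


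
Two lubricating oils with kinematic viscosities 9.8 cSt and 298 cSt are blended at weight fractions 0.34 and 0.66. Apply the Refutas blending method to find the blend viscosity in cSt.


Refutas method: VBN_i = 14.534*ln(ln(visc_i + 0.8)) + 10.975, blended linearly by mass fraction; since VBN is linear in VBI_i = ln(ln(visc_i + 0.8)) and the fractions sum to 1, blend VBI directly: visc = exp(exp(VBI_blend)) - 0.8
VBI_1 = ln(ln(9.8 + 0.8)) = 0.859023
VBI_2 = ln(ln(298 + 0.8)) = 1.74043
VBI_blend = 0.34 * 0.859023 + 0.66 * 1.74043 = 1.44075
visc_blend = exp(exp(1.44075)) - 0.8 = 67.50

67.50 cSt


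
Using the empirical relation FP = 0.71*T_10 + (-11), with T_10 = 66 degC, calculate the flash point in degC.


FP = 0.71 * 66 + (-11) = 35.86

35.86 degC


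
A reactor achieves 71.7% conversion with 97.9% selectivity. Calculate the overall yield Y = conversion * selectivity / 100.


Overall yield = conversion (%) * selectivity (%) / 100
Conversion = 71.7%, Selectivity = 97.9%
Y = 71.7 * 97.9 / 100
= 70.1943 %

70.1943 %


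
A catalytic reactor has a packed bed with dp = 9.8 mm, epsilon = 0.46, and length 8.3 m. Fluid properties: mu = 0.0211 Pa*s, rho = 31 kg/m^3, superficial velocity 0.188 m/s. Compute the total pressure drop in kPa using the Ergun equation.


dp = 9.8 mm = 0.0098 m
Viscous term = 150*0.0211*0.188*(1-0.46)^2 / (0.0098^2*0.46^3) = 18560.7
Inertial term = 1.75*31*0.188^2*(1-0.46) / (0.0098*0.46^3) = 1085.45
dP/L = 18560.7 + 1085.45 = 19646.2 Pa/m
dP = 19646.2 * 8.3 / 1000 = 163.1 kPa

163.1 kPa


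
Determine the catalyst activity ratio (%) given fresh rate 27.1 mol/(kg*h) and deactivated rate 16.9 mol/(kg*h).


Activity (%) = (rate_used / rate_fresh) * 100
rate_used = 16.9, rate_fresh = 27.1
= (16.9 / 27.1) * 100
= 0.6236 * 100 = 62.36

62.36 %


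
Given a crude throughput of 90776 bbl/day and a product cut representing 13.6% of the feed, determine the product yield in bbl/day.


Crude throughput = 90776 bbl/day
Fraction yield = 13.6%
yield = throughput * fraction / 100
yield = 90776 * 13.6 / 100 = 12345.536

12345.536 bbl/day


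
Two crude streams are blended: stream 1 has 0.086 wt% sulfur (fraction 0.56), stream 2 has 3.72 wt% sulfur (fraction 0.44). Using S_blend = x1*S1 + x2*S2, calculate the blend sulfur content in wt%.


Linear sulfur blending: S_blend = x1*S1 + x2*S2
Contribution 1: 0.56 * 0.086 = 0.04816 wt%
Contribution 2: 0.44 * 3.72 = 1.6368 wt%
S_blend = 0.04816 + 1.6368 = 1.68496

1.68496 wt%


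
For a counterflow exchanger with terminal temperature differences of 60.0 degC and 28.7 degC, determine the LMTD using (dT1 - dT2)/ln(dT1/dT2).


LMTD = (dT1 - dT2) / ln(dT1/dT2)
= (60.0 - 28.7) / ln(60.0 / 28.7) = 31.3 / 0.737447 = 42.44

42.44 degC


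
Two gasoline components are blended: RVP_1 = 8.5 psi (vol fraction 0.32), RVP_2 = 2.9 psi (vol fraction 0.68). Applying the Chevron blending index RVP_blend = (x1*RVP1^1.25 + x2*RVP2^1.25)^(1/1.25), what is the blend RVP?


Chevron index: RVP_blend = (sum xi*RVPi^1.25)^(1/1.25)
RVP^1.25 terms: 0.32 * 8.5^1.25 + 0.68 * 2.9^1.25 = 7.21773
RVP_blend = 7.21773^(1/1.25) = 4.861

4.861 psi


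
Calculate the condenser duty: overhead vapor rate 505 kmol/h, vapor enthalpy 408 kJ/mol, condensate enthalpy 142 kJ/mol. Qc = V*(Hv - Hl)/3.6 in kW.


Qc = 505 * (408 - 142) / 3.6 = 505 * 266 / 3.6 = 37310

37310 kW


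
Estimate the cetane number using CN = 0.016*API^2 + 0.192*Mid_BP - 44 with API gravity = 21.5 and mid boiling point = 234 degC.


CN = 0.016 * 21.5^2 + 0.192 * 234 - 44
CN = 7.396 + 44.928 - 44 = 8.324

8.324


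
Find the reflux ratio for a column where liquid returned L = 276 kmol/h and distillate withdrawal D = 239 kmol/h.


Reflux ratio definition: R = L / D (liquid returned / distillate withdrawn)
L = 276 kmol/h, D = 239 kmol/h
R = 276 / 239 = 1.155

1.155


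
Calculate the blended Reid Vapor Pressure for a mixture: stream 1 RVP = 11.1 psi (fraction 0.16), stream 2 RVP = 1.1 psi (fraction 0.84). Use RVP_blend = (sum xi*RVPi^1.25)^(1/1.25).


Chevron index: RVP_blend = (sum xi*RVPi^1.25)^(1/1.25)
RVP^1.25 terms: 0.16 * 11.1^1.25 + 0.84 * 1.1^1.25 = 4.18799
RVP_blend = 4.18799^(1/1.25) = 3.145

3.145 psi


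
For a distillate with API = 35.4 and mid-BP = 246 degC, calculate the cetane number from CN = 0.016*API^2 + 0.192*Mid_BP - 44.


CN = 0.016 * 35.4^2 + 0.192 * 246 - 44
CN = 20.05056 + 47.232 - 44 = 23.28256

23.28256


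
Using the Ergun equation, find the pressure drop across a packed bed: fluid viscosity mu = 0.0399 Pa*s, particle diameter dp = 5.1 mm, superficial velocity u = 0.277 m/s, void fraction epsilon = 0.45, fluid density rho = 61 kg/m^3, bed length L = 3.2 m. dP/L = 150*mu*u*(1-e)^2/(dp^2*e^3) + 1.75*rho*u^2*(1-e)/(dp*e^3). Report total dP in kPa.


dp = 5.1 mm = 0.0051 m
Viscous term = 150*0.0399*0.277*(1-0.45)^2 / (0.0051^2*0.45^3) = 211588
Inertial term = 1.75*61*0.277^2*(1-0.45) / (0.0051*0.45^3) = 9693.54
dP/L = 211588 + 9693.54 = 221282 Pa/m
dP = 221282 * 3.2 / 1000 = 708.1 kPa

708.1 kPa


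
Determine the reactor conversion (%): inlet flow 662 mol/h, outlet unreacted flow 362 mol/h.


X = (F_in - F_out) / F_in * 100
Moles reacted = 662 - 362 = 300
X = 300 / 662 * 100
= 0.4532 * 100
= 45.32 %

45.32 %


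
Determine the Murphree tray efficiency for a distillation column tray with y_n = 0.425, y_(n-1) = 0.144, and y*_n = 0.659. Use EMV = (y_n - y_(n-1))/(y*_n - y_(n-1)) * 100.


Murphree vapor efficiency: EMV = (y_n - y_(n-1)) / (y*_n - y_(n-1)) * 100
EMV = (0.425 - 0.144) / (0.659 - 0.144) * 100 = 0.281 / 0.515 * 100 = 54.56

54.56 %


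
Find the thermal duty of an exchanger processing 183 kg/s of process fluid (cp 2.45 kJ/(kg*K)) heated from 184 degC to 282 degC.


Q = m_dot * cp * delta_T
delta_T = 282 - 184 = 98 K
Q = 183 * 2.45 * 98
= 448.35 * 98
= 43938.3 kW

43938.3 kW


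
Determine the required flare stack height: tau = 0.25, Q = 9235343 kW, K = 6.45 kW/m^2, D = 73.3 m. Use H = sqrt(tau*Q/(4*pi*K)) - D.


tau*Q/(4*pi*K) = 0.25 * 9235343 / (4 * pi * 6.45) = 28485.5
sqrt(28485.5) = 168.776
H = 168.776 - 73.3 = 95.48

95.48 m


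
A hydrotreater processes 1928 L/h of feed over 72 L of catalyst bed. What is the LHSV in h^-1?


LHSV = volumetric feed rate / catalyst volume
= 1928 L/h / 72 L
= 26.78 h^-1

26.78 h^-1


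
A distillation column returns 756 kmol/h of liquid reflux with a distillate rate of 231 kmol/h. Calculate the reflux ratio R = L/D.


Reflux ratio definition: R = L / D (liquid returned / distillate withdrawn)
L = 756 kmol/h, D = 231 kmol/h
R = 756 / 231 = 3.273

3.273


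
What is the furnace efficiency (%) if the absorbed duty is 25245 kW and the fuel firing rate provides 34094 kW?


Furnace efficiency = Q_absorbed / Q_fuel * 100
= 25245 / 34094 * 100 = 74.05

74.05 %


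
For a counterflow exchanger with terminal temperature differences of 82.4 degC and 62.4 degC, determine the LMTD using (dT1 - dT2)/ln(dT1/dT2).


LMTD = (dT1 - dT2) / ln(dT1/dT2)
= (82.4 - 62.4) / ln(82.4 / 62.4) = 20 / 0.27802 = 71.94

71.94 degC


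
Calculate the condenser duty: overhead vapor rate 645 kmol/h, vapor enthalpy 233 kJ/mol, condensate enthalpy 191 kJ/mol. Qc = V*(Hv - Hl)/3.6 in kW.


Qc = 645 * (233 - 191) / 3.6 = 645 * 42 / 3.6 = 7525

7525 kW


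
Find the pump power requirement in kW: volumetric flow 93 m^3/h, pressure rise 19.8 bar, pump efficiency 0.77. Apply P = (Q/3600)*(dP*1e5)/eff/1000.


Q = 93 / 3600 = 0.0258333 m^3/s
P = 0.0258333 * (19.8 * 1e5) / 0.77 / 1000 = 66.43

66.43 kW


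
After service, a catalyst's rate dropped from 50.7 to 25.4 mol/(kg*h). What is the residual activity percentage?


Activity (%) = (rate_used / rate_fresh) * 100
rate_used = 25.4, rate_fresh = 50.7
= (25.4 / 50.7) * 100
= 0.5010 * 100 = 50.10

50.10 %


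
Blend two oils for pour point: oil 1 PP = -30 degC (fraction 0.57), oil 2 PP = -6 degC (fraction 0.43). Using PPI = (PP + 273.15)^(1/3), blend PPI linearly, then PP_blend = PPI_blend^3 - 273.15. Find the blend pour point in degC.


PPI_1 = (-30 + 273.15)^(1/3) = 6.241535
PPI_2 = (-6 + 273.15)^(1/3) = 6.440482
PPI_blend = 0.57 * 6.241535 + 0.43 * 6.440482 = 6.327082
PP_blend = 6.327082^3 - 273.15 = 253.2855 - 273.15 = -19.86

-19.86 degC


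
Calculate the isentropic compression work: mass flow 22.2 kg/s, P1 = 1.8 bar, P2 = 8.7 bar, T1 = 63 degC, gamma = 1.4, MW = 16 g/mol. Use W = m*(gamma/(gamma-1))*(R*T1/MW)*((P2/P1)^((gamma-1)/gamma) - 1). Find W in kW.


Isentropic work: W = m*(gamma/(gamma-1))*(R*T1/MW)*((P2/P1)^((gamma-1)/gamma) - 1)
T1 = 63 + 273.15 = 336.15 K
Pressure ratio = 8.7 / 1.8 = 4.83333
Exponent = (1.4 - 1)/1.4 = 0.285714
(P2/P1)^exp - 1 = 4.83333^0.285714 - 1 = 0.568552
W = 22.2 * 1.4 / 0.4 * 8.314 * 336.15 / 16 * 0.568552 = 7716

7716 kW


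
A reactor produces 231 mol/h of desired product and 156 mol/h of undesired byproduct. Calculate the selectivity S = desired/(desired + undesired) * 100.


Selectivity = desired / (desired + undesired) * 100
Total products = 231 + 156 = 387 mol/h
S = 231 / 387 * 100
= 0.5969 * 100
= 59.69 %

59.69 %


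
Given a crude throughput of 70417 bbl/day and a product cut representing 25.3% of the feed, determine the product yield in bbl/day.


Crude throughput = 70417 bbl/day
Fraction yield = 25.3%
yield = throughput * fraction / 100
yield = 70417 * 25.3 / 100 = 17815.501

17815.501 bbl/day


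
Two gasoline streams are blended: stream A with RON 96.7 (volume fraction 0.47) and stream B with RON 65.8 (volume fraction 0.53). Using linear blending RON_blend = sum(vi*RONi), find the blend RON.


Linear blending: RON_blend = sum(vi * RONi)
Contribution 1: 0.47 * 96.7 = 45.449
Contribution 2: 0.53 * 65.8 = 34.874
RON_blend = 45.449 + 34.874 = 80.323

80.323


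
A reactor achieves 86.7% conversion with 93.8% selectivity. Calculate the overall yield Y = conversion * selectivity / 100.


Overall yield = conversion (%) * selectivity (%) / 100
Conversion = 86.7%, Selectivity = 93.8%
Y = 86.7 * 93.8 / 100
= 81.3246 %

81.3246 %


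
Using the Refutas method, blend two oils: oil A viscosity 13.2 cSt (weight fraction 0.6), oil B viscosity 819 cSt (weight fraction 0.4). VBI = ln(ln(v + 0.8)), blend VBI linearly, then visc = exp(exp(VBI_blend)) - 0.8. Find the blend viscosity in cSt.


Refutas method: VBN_i = 14.534*ln(ln(visc_i + 0.8)) + 10.975, blended linearly by mass fraction; since VBN is linear in VBI_i = ln(ln(visc_i + 0.8)) and the fractions sum to 1, blend VBI directly: visc = exp(exp(VBI_blend)) - 0.8
VBI_1 = ln(ln(13.2 + 0.8)) = 0.970422
VBI_2 = ln(ln(819 + 0.8)) = 1.90346
VBI_blend = 0.6 * 0.970422 + 0.4 * 1.90346 = 1.34364
visc_blend = exp(exp(1.34364)) - 0.8 = 45.40

45.40 cSt


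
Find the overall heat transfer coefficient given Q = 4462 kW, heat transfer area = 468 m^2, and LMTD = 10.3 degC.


From Q = U*A*LMTD, U = Q / (A * LMTD)
U = 4462 / (468 * 10.3) = 4462 / 4820.4 = 0.9256

0.9256 kW/(m^2*K)


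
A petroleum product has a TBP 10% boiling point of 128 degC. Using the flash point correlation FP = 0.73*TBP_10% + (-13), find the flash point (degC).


FP = 0.73 * 128 + (-13) = 80.44

80.44 degC


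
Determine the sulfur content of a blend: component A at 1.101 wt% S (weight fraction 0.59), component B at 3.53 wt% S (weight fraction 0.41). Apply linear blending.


Linear sulfur blending: S_blend = x1*S1 + x2*S2
Contribution 1: 0.59 * 1.101 = 0.64959 wt%
Contribution 2: 0.41 * 3.53 = 1.4473 wt%
S_blend = 0.64959 + 1.4473 = 2.09689

2.09689 wt%


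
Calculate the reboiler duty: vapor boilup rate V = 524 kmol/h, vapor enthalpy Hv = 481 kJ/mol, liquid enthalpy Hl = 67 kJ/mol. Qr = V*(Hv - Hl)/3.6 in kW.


Qr = 524 * (481 - 67) / 3.6 = 524 * 414 / 3.6 = 60260

60260 kW


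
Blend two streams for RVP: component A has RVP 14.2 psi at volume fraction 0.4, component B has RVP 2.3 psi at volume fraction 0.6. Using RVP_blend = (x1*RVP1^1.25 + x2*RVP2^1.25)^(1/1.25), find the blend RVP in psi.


Chevron index: RVP_blend = (sum xi*RVPi^1.25)^(1/1.25)
RVP^1.25 terms: 0.4 * 14.2^1.25 + 0.6 * 2.3^1.25 = 12.7255
RVP_blend = 12.7255^(1/1.25) = 7.651

7.651 psi


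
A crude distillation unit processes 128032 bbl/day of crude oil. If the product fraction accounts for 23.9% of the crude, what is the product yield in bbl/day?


Crude throughput = 128032 bbl/day
Fraction yield = 23.9%
yield = throughput * fraction / 100
yield = 128032 * 23.9 / 100 = 30599.648

30599.648 bbl/day


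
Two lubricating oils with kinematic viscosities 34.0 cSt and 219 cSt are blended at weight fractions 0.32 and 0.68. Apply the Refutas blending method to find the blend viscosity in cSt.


Refutas method: VBN_i = 14.534*ln(ln(visc_i + 0.8)) + 10.975, blended linearly by mass fraction; since VBN is linear in VBI_i = ln(ln(visc_i + 0.8)) and the fractions sum to 1, blend VBI directly: visc = exp(exp(VBI_blend)) - 0.8
VBI_1 = ln(ln(34.0 + 0.8)) = 1.26684
VBI_2 = ln(ln(219 + 0.8)) = 1.68505
VBI_blend = 0.32 * 1.26684 + 0.68 * 1.68505 = 1.55122
visc_blend = exp(exp(1.55122)) - 0.8 = 111.1

111.1 cSt


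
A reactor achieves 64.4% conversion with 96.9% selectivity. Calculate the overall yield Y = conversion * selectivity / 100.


Overall yield = conversion (%) * selectivity (%) / 100
Conversion = 64.4%, Selectivity = 96.9%
Y = 64.4 * 96.9 / 100
= 62.4036 %

62.4036 %


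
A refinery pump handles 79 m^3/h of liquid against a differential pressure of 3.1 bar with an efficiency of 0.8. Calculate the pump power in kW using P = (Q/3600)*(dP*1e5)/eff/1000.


Q = 79 / 3600 = 0.0219444 m^3/s
P = 0.0219444 * (3.1 * 1e5) / 0.8 / 1000 = 8.503

8.503 kW


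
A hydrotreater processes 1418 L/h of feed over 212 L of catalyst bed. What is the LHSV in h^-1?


LHSV = volumetric feed rate / catalyst volume
= 1418 L/h / 212 L
= 6.689 h^-1

6.689 h^-1


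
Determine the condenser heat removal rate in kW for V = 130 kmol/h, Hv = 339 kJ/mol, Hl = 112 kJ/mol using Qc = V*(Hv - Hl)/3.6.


Qc = 130 * (339 - 112) / 3.6 = 130 * 227 / 3.6 = 8197

8197 kW


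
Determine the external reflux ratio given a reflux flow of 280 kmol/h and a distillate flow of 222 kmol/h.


Reflux ratio definition: R = L / D (liquid returned / distillate withdrawn)
L = 280 kmol/h, D = 222 kmol/h
R = 280 / 222 = 1.261

1.261


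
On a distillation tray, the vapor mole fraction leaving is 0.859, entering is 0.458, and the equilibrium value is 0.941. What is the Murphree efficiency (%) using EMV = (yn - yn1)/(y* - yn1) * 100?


Murphree vapor efficiency: EMV = (y_n - y_(n-1)) / (y*_n - y_(n-1)) * 100
EMV = (0.859 - 0.458) / (0.941 - 0.458) * 100 = 0.401 / 0.483 * 100 = 83.02

83.02 %


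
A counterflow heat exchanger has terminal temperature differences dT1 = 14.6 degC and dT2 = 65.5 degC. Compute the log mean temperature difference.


LMTD = (dT1 - dT2) / ln(dT1/dT2)
= (14.6 - 65.5) / ln(14.6 / 65.5) = -50.9 / -1.50103 = 33.91

33.91 degC


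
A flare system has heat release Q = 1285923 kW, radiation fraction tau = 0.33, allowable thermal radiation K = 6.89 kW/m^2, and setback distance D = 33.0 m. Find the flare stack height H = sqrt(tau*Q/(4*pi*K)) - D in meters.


tau*Q/(4*pi*K) = 0.33 * 1285923 / (4 * pi * 6.89) = 4901.17
sqrt(4901.17) = 70.0084
H = 70.0084 - 33.0 = 37.01

37.01 m


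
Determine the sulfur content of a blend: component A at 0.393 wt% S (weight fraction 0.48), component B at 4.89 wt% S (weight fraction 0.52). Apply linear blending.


Linear sulfur blending: S_blend = x1*S1 + x2*S2
Contribution 1: 0.48 * 0.393 = 0.18864 wt%
Contribution 2: 0.52 * 4.89 = 2.5428 wt%
S_blend = 0.18864 + 2.5428 = 2.73144

2.73144 wt%


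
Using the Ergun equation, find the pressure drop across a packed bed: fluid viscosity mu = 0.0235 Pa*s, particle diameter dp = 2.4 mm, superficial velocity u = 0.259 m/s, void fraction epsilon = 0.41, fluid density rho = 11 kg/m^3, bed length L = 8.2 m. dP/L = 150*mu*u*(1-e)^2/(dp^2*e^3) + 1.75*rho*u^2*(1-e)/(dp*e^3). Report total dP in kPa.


dp = 2.4 mm = 0.0024 m
Viscous term = 150*0.0235*0.259*(1-0.41)^2 / (0.0024^2*0.41^3) = 800551
Inertial term = 1.75*11*0.259^2*(1-0.41) / (0.0024*0.41^3) = 4605.95
dP/L = 800551 + 4605.95 = 805157 Pa/m
dP = 805157 * 8.2 / 1000 = 6602 kPa

6602 kPa


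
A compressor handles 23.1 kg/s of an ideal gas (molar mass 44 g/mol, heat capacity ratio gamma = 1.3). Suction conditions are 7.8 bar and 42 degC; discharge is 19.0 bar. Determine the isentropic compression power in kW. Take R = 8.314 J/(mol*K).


Isentropic work: W = m*(gamma/(gamma-1))*(R*T1/MW)*((P2/P1)^((gamma-1)/gamma) - 1)
T1 = 42 + 273.15 = 315.15 K
Pressure ratio = 19.0 / 7.8 = 2.4359
Exponent = (1.3 - 1)/1.3 = 0.230769
(P2/P1)^exp - 1 = 2.4359^0.230769 - 1 = 0.228087
W = 23.1 * 1.3 / 0.3 * 8.314 * 315.15 / 44 * 0.228087 = 1360

1360 kW


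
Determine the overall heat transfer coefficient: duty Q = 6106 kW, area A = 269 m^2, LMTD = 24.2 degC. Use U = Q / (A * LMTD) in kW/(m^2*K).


From Q = U*A*LMTD, U = Q / (A * LMTD)
U = 6106 / (269 * 24.2) = 6106 / 6509.8 = 0.9380

0.9380 kW/(m^2*K)


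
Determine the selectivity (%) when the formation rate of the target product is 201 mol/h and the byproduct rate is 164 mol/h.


Selectivity = desired / (desired + undesired) * 100
Total products = 201 + 164 = 365 mol/h
S = 201 / 365 * 100
= 0.5507 * 100
= 55.07 %

55.07 %


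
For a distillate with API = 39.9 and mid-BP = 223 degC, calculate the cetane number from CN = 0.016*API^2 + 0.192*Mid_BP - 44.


CN = 0.016 * 39.9^2 + 0.192 * 223 - 44
CN = 25.47216 + 42.816 - 44 = 24.28816

24.28816


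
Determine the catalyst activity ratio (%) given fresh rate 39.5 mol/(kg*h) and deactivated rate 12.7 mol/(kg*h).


Activity (%) = (rate_used / rate_fresh) * 100
rate_used = 12.7, rate_fresh = 39.5
= (12.7 / 39.5) * 100
= 0.3215 * 100 = 32.15

32.15 %


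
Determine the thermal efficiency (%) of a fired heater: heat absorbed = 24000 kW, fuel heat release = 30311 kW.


Furnace efficiency = Q_absorbed / Q_fuel * 100
= 24000 / 30311 * 100 = 79.18

79.18 %


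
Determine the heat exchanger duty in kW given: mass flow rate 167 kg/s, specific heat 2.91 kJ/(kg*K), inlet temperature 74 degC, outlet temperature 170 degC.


Q = m_dot * cp * delta_T
delta_T = 170 - 74 = 96 K
Q = 167 * 2.91 * 96
= 485.97 * 96
= 46653.12 kW

46653.12 kW


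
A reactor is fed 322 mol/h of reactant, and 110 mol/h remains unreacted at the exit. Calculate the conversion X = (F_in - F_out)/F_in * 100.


X = (F_in - F_out) / F_in * 100
Moles reacted = 322 - 110 = 212
X = 212 / 322 * 100
= 0.6584 * 100
= 65.84 %

65.84 %


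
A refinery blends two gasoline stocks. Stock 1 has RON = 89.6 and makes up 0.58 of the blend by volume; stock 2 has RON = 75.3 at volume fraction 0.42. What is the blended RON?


Linear blending: RON_blend = sum(vi * RONi)
Contribution 1: 0.58 * 89.6 = 51.968
Contribution 2: 0.42 * 75.3 = 31.626
RON_blend = 51.968 + 31.626 = 83.594

83.594


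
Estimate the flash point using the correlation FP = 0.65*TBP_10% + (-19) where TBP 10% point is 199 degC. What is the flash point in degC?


FP = 0.65 * 199 + (-19) = 110.35

110.35 degC


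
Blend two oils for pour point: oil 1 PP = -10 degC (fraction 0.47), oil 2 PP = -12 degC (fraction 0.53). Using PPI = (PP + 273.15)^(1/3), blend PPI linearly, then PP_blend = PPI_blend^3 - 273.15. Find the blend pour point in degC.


PPI_1 = (-10 + 273.15)^(1/3) = 6.408176
PPI_2 = (-12 + 273.15)^(1/3) = 6.391901
PPI_blend = 0.47 * 6.408176 + 0.53 * 6.391901 = 6.39955
PP_blend = 6.39955^3 - 273.15 = 262.0887 - 273.15 = -11.06

-11.06 degC


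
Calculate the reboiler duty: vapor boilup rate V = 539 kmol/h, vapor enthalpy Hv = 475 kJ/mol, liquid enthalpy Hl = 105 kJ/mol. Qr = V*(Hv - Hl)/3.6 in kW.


Qr = 539 * (475 - 105) / 3.6 = 539 * 370 / 3.6 = 55400

55400 kW


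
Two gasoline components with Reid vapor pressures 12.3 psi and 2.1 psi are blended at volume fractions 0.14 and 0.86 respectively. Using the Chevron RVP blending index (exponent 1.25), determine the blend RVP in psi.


Chevron index: RVP_blend = (sum xi*RVPi^1.25)^(1/1.25)
RVP^1.25 terms: 0.14 * 12.3^1.25 + 0.86 * 2.1^1.25 = 5.39891
RVP_blend = 5.39891^(1/1.25) = 3.853

3.853 psi


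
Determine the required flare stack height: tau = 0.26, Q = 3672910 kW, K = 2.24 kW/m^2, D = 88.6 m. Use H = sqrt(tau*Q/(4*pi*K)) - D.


tau*Q/(4*pi*K) = 0.26 * 3672910 / (4 * pi * 2.24) = 33925.5
sqrt(33925.5) = 184.189
H = 184.189 - 88.6 = 95.59

95.59 m


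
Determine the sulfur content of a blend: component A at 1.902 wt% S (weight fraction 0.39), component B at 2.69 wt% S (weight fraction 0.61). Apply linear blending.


Linear sulfur blending: S_blend = x1*S1 + x2*S2
Contribution 1: 0.39 * 1.902 = 0.74178 wt%
Contribution 2: 0.61 * 2.69 = 1.6409 wt%
S_blend = 0.74178 + 1.6409 = 2.38268

2.38268 wt%


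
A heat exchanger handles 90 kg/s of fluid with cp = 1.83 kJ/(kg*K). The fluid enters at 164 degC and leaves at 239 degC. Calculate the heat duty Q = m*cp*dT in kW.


Q = m_dot * cp * delta_T
delta_T = 239 - 164 = 75 K
Q = 90 * 1.83 * 75
= 164.7 * 75
= 12352.5 kW

12352.5 kW


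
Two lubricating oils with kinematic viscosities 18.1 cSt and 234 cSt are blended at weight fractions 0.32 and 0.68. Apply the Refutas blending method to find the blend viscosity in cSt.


Refutas method: VBN_i = 14.534*ln(ln(visc_i + 0.8)) + 10.975, blended linearly by mass fraction; since VBN is linear in VBI_i = ln(ln(visc_i + 0.8)) and the fractions sum to 1, blend VBI directly: visc = exp(exp(VBI_blend)) - 0.8
VBI_1 = ln(ln(18.1 + 0.8)) = 1.07812
VBI_2 = ln(ln(234 + 0.8)) = 1.69722
VBI_blend = 0.32 * 1.07812 + 0.68 * 1.69722 = 1.49911
visc_blend = exp(exp(1.49911)) - 0.8 = 87.23

87.23 cSt


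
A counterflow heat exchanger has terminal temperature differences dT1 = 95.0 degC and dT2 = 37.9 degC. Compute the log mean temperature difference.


LMTD = (dT1 - dT2) / ln(dT1/dT2)
= (95.0 - 37.9) / ln(95.0 / 37.9) = 57.1 / 0.918926 = 62.14

62.14 degC


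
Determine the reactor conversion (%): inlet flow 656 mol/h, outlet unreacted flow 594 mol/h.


X = (F_in - F_out) / F_in * 100
Moles reacted = 656 - 594 = 62
X = 62 / 656 * 100
= 0.09451 * 100
= 9.451 %

9.451 %


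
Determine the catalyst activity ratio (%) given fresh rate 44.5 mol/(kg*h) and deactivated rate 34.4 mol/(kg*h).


Activity (%) = (rate_used / rate_fresh) * 100
rate_used = 34.4, rate_fresh = 44.5
= (34.4 / 44.5) * 100
= 0.7730 * 100 = 77.30

77.30 %


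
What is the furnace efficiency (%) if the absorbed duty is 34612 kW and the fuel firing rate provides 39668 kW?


Furnace efficiency = Q_absorbed / Q_fuel * 100
= 34612 / 39668 * 100 = 87.25

87.25 %


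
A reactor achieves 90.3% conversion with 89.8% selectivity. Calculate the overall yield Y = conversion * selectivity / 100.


Overall yield = conversion (%) * selectivity (%) / 100
Conversion = 90.3%, Selectivity = 89.8%
Y = 90.3 * 89.8 / 100
= 81.0894 %

81.0894 %


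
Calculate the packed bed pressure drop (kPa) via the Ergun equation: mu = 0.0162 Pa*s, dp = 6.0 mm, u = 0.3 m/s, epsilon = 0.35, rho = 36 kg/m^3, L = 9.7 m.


dp = 6.0 mm = 0.006 m
Viscous term = 150*0.0162*0.3*(1-0.35)^2 / (0.006^2*0.35^3) = 199548
Inertial term = 1.75*36*0.3^2*(1-0.35) / (0.006*0.35^3) = 14326.5
dP/L = 199548 + 14326.5 = 213874 Pa/m
dP = 213874 * 9.7 / 1000 = 2075 kPa

2075 kPa


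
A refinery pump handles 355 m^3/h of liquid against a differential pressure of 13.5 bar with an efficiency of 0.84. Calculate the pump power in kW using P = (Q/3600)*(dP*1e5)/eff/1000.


Q = 355 / 3600 = 0.0986111 m^3/s
P = 0.0986111 * (13.5 * 1e5) / 0.84 / 1000 = 158.5

158.5 kW


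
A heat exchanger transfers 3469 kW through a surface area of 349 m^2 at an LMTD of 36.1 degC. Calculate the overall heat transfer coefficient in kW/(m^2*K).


From Q = U*A*LMTD, U = Q / (A * LMTD)
U = 3469 / (349 * 36.1) = 3469 / 12598.9 = 0.2753

0.2753 kW/(m^2*K)


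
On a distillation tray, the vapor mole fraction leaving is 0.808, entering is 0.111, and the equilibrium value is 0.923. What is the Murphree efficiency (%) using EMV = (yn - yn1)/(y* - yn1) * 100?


Murphree vapor efficiency: EMV = (y_n - y_(n-1)) / (y*_n - y_(n-1)) * 100
EMV = (0.808 - 0.111) / (0.923 - 0.111) * 100 = 0.697 / 0.812 * 100 = 85.84

85.84 %


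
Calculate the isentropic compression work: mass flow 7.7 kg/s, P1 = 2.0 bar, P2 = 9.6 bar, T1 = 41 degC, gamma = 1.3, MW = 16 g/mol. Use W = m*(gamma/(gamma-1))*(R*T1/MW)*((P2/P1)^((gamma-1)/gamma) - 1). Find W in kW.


Isentropic work: W = m*(gamma/(gamma-1))*(R*T1/MW)*((P2/P1)^((gamma-1)/gamma) - 1)
T1 = 41 + 273.15 = 314.15 K
Pressure ratio = 9.6 / 2.0 = 4.8
Exponent = (1.3 - 1)/1.3 = 0.230769
(P2/P1)^exp - 1 = 4.8^0.230769 - 1 = 0.436182
W = 7.7 * 1.3 / 0.3 * 8.314 * 314.15 / 16 * 0.436182 = 2376

2376 kW


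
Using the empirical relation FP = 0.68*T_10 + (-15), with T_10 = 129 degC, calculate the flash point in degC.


FP = 0.68 * 129 + (-15) = 72.72

72.72 degC


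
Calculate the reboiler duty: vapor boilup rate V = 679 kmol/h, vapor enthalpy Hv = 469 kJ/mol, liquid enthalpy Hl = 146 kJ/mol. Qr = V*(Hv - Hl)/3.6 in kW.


Qr = 679 * (469 - 146) / 3.6 = 679 * 323 / 3.6 = 60920

60920 kW


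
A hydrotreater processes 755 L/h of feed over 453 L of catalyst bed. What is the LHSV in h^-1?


LHSV = volumetric feed rate / catalyst volume
= 755 L/h / 453 L
= 1.667 h^-1

1.667 h^-1


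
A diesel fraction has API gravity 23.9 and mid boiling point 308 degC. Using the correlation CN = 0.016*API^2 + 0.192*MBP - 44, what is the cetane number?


CN = 0.016 * 23.9^2 + 0.192 * 308 - 44
CN = 9.13936 + 59.136 - 44 = 24.27536

24.27536


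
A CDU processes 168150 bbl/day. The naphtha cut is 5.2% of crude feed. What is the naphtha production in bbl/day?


Crude throughput = 168150 bbl/day
Fraction yield = 5.2%
yield = throughput * fraction / 100
yield = 168150 * 5.2 / 100 = 8743.8

8743.8 bbl/day


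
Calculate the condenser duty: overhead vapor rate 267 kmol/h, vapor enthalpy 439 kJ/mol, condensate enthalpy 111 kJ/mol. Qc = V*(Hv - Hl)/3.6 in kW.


Qc = 267 * (439 - 111) / 3.6 = 267 * 328 / 3.6 = 24330

24330 kW


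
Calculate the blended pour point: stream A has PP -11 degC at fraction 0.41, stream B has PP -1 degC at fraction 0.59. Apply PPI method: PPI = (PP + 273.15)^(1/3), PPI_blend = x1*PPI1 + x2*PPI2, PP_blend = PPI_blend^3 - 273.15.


PPI_1 = (-11 + 273.15)^(1/3) = 6.400049
PPI_2 = (-1 + 273.15)^(1/3) = 6.480414
PPI_blend = 0.41 * 6.400049 + 0.59 * 6.480414 = 6.447464
PP_blend = 6.447464^3 - 273.15 = 268.0197 - 273.15 = -5.13

-5.13 degC


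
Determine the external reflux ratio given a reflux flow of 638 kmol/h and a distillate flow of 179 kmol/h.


Reflux ratio definition: R = L / D (liquid returned / distillate withdrawn)
L = 638 kmol/h, D = 179 kmol/h
R = 638 / 179 = 3.564

3.564


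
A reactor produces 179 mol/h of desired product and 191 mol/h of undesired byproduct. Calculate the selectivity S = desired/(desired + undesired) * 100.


Selectivity = desired / (desired + undesired) * 100
Total products = 179 + 191 = 370 mol/h
S = 179 / 370 * 100
= 0.4838 * 100
= 48.38 %

48.38 %


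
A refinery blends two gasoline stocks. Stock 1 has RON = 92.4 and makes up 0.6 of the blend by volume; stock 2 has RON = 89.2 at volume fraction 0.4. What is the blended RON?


Linear blending: RON_blend = sum(vi * RONi)
Contribution 1: 0.6 * 92.4 = 55.44
Contribution 2: 0.4 * 89.2 = 35.68
RON_blend = 55.44 + 35.68 = 91.12

91.12


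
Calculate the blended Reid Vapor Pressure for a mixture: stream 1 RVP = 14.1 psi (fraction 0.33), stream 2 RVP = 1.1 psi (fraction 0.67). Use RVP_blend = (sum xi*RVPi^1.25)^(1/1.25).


Chevron index: RVP_blend = (sum xi*RVPi^1.25)^(1/1.25)
RVP^1.25 terms: 0.33 * 14.1^1.25 + 0.67 * 1.1^1.25 = 9.77127
RVP_blend = 9.77127^(1/1.25) = 6.194

6.194 psi


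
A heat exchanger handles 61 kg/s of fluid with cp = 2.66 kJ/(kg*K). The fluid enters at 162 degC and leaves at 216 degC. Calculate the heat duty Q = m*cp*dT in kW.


Q = m_dot * cp * delta_T
delta_T = 216 - 162 = 54 K
Q = 61 * 2.66 * 54
= 162.26 * 54
= 8762.04 kW

8762.04 kW


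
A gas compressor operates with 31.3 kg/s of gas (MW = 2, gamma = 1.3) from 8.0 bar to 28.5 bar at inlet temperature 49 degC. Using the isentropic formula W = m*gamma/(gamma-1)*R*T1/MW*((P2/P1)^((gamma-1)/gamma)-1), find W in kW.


Isentropic work: W = m*(gamma/(gamma-1))*(R*T1/MW)*((P2/P1)^((gamma-1)/gamma) - 1)
T1 = 49 + 273.15 = 322.15 K
Pressure ratio = 28.5 / 8.0 = 3.5625
Exponent = (1.3 - 1)/1.3 = 0.230769
(P2/P1)^exp - 1 = 3.5625^0.230769 - 1 = 0.340689
W = 31.3 * 1.3 / 0.3 * 8.314 * 322.15 / 2 * 0.340689 = 61880

61880 kW


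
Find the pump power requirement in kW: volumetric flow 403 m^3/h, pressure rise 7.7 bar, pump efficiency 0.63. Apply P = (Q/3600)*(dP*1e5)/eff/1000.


Q = 403 / 3600 = 0.111944 m^3/s
P = 0.111944 * (7.7 * 1e5) / 0.63 / 1000 = 136.8

136.8 kW


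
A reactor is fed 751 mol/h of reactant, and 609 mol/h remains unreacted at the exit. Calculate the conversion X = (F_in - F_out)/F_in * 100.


X = (F_in - F_out) / F_in * 100
Moles reacted = 751 - 609 = 142
X = 142 / 751 * 100
= 0.1891 * 100
= 18.91 %

18.91 %


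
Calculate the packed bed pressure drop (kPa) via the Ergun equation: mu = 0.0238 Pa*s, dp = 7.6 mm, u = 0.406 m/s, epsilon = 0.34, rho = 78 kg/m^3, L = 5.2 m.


dp = 7.6 mm = 0.0076 m
Viscous term = 150*0.0238*0.406*(1-0.34)^2 / (0.0076^2*0.34^3) = 278111
Inertial term = 1.75*78*0.406^2*(1-0.34) / (0.0076*0.34^3) = 49714
dP/L = 278111 + 49714 = 327825 Pa/m
dP = 327825 * 5.2 / 1000 = 1705 kPa

1705 kPa


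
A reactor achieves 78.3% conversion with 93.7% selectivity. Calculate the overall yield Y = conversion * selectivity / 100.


Overall yield = conversion (%) * selectivity (%) / 100
Conversion = 78.3%, Selectivity = 93.7%
Y = 78.3 * 93.7 / 100
= 73.3671 %

73.3671 %


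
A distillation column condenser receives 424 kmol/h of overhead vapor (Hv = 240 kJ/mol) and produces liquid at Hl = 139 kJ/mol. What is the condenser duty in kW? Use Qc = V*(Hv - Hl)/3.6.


Qc = 424 * (240 - 139) / 3.6 = 424 * 101 / 3.6 = 11900

11900 kW


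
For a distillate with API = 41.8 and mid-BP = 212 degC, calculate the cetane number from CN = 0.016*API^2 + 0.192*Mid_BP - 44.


CN = 0.016 * 41.8^2 + 0.192 * 212 - 44
CN = 27.95584 + 40.704 - 44 = 24.65984

24.65984


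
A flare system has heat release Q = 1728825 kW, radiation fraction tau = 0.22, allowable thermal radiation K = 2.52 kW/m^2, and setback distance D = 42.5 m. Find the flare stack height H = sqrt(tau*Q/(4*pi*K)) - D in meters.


tau*Q/(4*pi*K) = 0.22 * 1728825 / (4 * pi * 2.52) = 12010.6
sqrt(12010.6) = 109.593
H = 109.593 - 42.5 = 67.09

67.09 m


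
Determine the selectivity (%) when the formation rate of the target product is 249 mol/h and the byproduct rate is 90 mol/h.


Selectivity = desired / (desired + undesired) * 100
Total products = 249 + 90 = 339 mol/h
S = 249 / 339 * 100
= 0.7345 * 100
= 73.45 %

73.45 %


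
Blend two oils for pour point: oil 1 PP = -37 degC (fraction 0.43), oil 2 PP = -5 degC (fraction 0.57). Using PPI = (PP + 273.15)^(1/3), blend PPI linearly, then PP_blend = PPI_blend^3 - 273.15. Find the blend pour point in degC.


PPI_1 = (-37 + 273.15)^(1/3) = 6.181056
PPI_2 = (-5 + 273.15)^(1/3) = 6.448508
PPI_blend = 0.43 * 6.181056 + 0.57 * 6.448508 = 6.333504
PP_blend = 6.333504^3 - 273.15 = 254.0576 - 273.15 = -19.09

-19.09 degC


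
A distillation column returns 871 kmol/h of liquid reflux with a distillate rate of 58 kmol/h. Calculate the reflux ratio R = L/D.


Reflux ratio definition: R = L / D (liquid returned / distillate withdrawn)
L = 871 kmol/h, D = 58 kmol/h
R = 871 / 58 = 15.02

15.02


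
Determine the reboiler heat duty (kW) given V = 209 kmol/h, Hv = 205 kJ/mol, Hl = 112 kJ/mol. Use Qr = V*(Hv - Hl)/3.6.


Qr = 209 * (205 - 112) / 3.6 = 209 * 93 / 3.6 = 5399

5399 kW


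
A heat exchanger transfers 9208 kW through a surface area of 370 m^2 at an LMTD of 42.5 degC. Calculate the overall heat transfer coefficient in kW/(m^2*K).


From Q = U*A*LMTD, U = Q / (A * LMTD)
U = 9208 / (370 * 42.5) = 9208 / 15725 = 0.5856

0.5856 kW/(m^2*K)


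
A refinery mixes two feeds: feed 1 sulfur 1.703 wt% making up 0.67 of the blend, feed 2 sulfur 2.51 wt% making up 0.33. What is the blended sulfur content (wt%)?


Linear sulfur blending: S_blend = x1*S1 + x2*S2
Contribution 1: 0.67 * 1.703 = 1.14101 wt%
Contribution 2: 0.33 * 2.51 = 0.8283 wt%
S_blend = 1.14101 + 0.8283 = 1.96931

1.96931 wt%


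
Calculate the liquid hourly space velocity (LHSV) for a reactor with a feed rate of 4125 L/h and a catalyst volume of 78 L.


LHSV = volumetric feed rate / catalyst volume
= 4125 L/h / 78 L
= 52.88 h^-1

52.88 h^-1


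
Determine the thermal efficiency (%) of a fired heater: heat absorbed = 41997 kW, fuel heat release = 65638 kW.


Furnace efficiency = Q_absorbed / Q_fuel * 100
= 41997 / 65638 * 100 = 63.98

63.98 %


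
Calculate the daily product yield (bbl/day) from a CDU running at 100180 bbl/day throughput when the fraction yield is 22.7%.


Crude throughput = 100180 bbl/day
Fraction yield = 22.7%
yield = throughput * fraction / 100
yield = 100180 * 22.7 / 100 = 22740.86

22740.86 bbl/day


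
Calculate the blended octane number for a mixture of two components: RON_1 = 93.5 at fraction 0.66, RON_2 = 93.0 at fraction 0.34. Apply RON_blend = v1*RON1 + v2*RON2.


Linear blending: RON_blend = sum(vi * RONi)
Contribution 1: 0.66 * 93.5 = 61.71
Contribution 2: 0.34 * 93.0 = 31.62
RON_blend = 61.71 + 31.62 = 93.33

93.33


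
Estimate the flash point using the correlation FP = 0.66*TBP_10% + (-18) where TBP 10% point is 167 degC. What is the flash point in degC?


FP = 0.66 * 167 + (-18) = 92.22

92.22 degC


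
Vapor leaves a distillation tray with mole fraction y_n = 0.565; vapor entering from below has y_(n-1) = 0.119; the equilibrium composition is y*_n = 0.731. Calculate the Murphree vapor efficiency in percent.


Murphree vapor efficiency: EMV = (y_n - y_(n-1)) / (y*_n - y_(n-1)) * 100
EMV = (0.565 - 0.119) / (0.731 - 0.119) * 100 = 0.446 / 0.612 * 100 = 72.88

72.88 %


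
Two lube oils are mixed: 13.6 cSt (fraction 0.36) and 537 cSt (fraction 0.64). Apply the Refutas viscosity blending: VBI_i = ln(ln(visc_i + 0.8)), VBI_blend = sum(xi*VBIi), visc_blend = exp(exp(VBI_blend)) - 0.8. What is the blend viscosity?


Refutas method: VBN_i = 14.534*ln(ln(visc_i + 0.8)) + 10.975, blended linearly by mass fraction; since VBN is linear in VBI_i = ln(ln(visc_i + 0.8)) and the fractions sum to 1, blend VBI directly: visc = exp(exp(VBI_blend)) - 0.8
VBI_1 = ln(ln(13.6 + 0.8)) = 0.98104
VBI_2 = ln(ln(537 + 0.8)) = 1.83856
VBI_blend = 0.36 * 0.98104 + 0.64 * 1.83856 = 1.52985
visc_blend = exp(exp(1.52985)) - 0.8 = 100.4

100.4 cSt


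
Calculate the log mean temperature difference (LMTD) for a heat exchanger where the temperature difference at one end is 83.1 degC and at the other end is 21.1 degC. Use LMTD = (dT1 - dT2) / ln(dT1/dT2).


LMTD = (dT1 - dT2) / ln(dT1/dT2)
= (83.1 - 21.1) / ln(83.1 / 21.1) = 62 / 1.37077 = 45.23

45.23 degC


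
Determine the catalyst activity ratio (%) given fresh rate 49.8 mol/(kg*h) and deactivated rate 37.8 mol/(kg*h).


Activity (%) = (rate_used / rate_fresh) * 100
rate_used = 37.8, rate_fresh = 49.8
= (37.8 / 49.8) * 100
= 0.7590 * 100 = 75.90

75.90 %


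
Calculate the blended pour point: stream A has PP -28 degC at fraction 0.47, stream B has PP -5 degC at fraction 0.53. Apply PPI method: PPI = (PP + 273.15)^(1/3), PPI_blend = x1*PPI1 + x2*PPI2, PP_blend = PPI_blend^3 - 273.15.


PPI_1 = (-28 + 273.15)^(1/3) = 6.258601
PPI_2 = (-5 + 273.15)^(1/3) = 6.448508
PPI_blend = 0.47 * 6.258601 + 0.53 * 6.448508 = 6.359252
PP_blend = 6.359252^3 - 273.15 = 257.1687 - 273.15 = -15.98

-15.98 degC


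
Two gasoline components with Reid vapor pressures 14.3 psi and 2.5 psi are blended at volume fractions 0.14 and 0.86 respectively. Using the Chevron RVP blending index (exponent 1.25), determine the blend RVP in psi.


Chevron index: RVP_blend = (sum xi*RVPi^1.25)^(1/1.25)
RVP^1.25 terms: 0.14 * 14.3^1.25 + 0.86 * 2.5^1.25 = 6.5966
RVP_blend = 6.5966^(1/1.25) = 4.523

4.523 psi


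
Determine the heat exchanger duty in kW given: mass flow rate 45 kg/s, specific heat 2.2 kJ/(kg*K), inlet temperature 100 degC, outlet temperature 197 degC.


Q = m_dot * cp * delta_T
delta_T = 197 - 100 = 97 K
Q = 45 * 2.2 * 97
= 99 * 97
= 9603 kW

9603 kW


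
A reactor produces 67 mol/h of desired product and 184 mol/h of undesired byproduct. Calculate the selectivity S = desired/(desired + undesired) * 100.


Selectivity = desired / (desired + undesired) * 100
Total products = 67 + 184 = 251 mol/h
S = 67 / 251 * 100
= 0.2669 * 100
= 26.69 %

26.69 %


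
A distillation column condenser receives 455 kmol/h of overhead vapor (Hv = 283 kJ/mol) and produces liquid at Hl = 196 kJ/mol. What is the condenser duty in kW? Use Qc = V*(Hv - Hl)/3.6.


Qc = 455 * (283 - 196) / 3.6 = 455 * 87 / 3.6 = 11000

11000 kW
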